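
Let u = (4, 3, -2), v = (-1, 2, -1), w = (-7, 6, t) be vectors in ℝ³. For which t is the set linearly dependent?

The set is linearly dependent precisely when det[u; v; w] = 0.
The determinant works out to 11*t + 29.
Setting this to zero gives t = -29/11.

t = -29/11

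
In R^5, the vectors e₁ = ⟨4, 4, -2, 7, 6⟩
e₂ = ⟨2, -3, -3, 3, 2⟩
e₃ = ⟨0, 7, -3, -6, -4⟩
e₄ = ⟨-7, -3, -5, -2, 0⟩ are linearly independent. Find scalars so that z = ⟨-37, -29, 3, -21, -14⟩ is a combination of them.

Set up the augmented matrix [e₁ | e₂ | e₃ | e₄ | z] and row-reduce.
Back-substitution yields (c₁, …, c₄) = (-3, -2, -2, 3).

z = -3e₁ - 2e₂ - 2e₃ + 3e₄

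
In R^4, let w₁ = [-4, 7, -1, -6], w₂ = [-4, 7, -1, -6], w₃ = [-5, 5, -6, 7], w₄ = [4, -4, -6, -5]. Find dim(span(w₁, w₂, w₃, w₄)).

Apply Gaussian elimination to the matrix whose rows are w₁, w₂, w₃, w₄.
Reduction leaves 3 leading entries, giving rank 3.

3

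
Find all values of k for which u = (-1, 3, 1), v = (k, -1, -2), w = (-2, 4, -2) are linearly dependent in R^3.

The set is linearly dependent precisely when det[u; v; w] = 0.
Expanding, det = 10*k.
This vanishes exactly when k = 0.

k = 0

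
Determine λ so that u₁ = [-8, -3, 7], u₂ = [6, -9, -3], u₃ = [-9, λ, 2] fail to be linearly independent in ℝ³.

Place the vectors as rows of a 3×3 matrix; dependence ⇔ determinant zero.
The determinant works out to 18*λ - 468.
This vanishes exactly when λ = 26.

λ = 26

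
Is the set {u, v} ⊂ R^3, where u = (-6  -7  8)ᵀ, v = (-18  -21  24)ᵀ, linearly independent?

Place the vectors as rows of a 2×3 matrix and reduce to echelon form.
The reduction yields 1 nonzero row, so the rank is 1.
Since rank 1 < 2, the set is linearly dependent.

linearly dependent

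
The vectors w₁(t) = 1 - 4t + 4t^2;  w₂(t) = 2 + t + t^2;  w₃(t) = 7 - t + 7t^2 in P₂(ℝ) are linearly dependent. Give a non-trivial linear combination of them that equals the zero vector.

Pass to coordinate vectors relative to the basis {1, t, t^2}.
Set up α₁w₁ + … + α₃w₃ = 0 and solve the homogeneous system.
A generator of the null space is (1, 3, -1).

w₁ + 3w₂ - w₃ = 0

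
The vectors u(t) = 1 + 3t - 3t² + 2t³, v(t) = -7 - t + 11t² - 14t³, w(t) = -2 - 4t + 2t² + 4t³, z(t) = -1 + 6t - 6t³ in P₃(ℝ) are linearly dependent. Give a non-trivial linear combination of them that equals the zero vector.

3u + v - w - 2z = 0

Take coordinates with respect to {1, t, …, t³}.
Solve the homogeneous system with u, v, w, z as columns by row-reducing the coefficient matrix.
A generator of the null space is (3, 1, -1, -2).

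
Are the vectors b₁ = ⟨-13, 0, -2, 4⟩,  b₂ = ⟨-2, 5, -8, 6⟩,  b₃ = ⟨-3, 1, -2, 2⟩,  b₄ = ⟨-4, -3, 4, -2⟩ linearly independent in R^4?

linearly dependent

Form the 4×4 matrix with these as columns; its determinant is 0.
A zero determinant means the columns are linearly dependent.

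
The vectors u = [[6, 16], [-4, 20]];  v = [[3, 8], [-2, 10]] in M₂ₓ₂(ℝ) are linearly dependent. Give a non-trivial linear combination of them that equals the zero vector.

Pass to coordinate vectors relative to the basis {E₁₁, E₁₂, E₂₁, E₂₂}.
Write the vectors as columns of a matrix and find a nonzero vector in its null space.
A generator of the null space is (1, -2).

u - 2v = 0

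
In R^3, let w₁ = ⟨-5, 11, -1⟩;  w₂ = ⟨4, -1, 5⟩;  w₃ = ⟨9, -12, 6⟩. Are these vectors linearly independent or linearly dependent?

linearly dependent

The matrix [w₁|w₂|w₃] has determinant 0.
A zero determinant means the columns are linearly dependent.
Indeed w₁ - w₂ + w₃ = 0.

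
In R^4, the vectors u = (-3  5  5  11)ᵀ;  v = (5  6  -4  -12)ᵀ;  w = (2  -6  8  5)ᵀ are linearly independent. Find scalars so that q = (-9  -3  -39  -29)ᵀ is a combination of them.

q = -3u - 2v - 4w

Write q = α₁u + … + α₃w and equate components.
The system has the unique solution (α₁, α₂, α₃) = (-3, -2, -4).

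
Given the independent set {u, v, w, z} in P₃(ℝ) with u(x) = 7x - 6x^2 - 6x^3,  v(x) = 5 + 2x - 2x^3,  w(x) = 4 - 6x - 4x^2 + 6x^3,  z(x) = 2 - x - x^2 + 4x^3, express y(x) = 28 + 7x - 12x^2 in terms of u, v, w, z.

y = u + 4v + w + 2z

Take coordinate vectors relative to {1, x, …, x^3}.
Since u, v, w, z are independent, the coefficients expressing y are uniquely determined by a linear system.
Row-reducing the augmented matrix gives the unique coefficients (α₁, …, α₄) = (1, 4, 1, 2).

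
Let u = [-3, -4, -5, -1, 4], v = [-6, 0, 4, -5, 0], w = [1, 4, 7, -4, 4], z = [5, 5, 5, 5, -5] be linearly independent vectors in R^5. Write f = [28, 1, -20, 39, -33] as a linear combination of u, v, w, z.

Write f = a₁u + … + a₄z and equate components.
The system has the unique solution (a₁, …, a₄) = (-3, -3, -4, 1).

f = -3u - 3v - 4w + z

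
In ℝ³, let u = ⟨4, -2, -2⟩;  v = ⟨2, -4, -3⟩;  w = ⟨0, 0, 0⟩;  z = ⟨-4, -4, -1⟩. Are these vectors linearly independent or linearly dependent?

There are 4 vectors in a 3-dimensional space, so they cannot be linearly independent.

linearly dependent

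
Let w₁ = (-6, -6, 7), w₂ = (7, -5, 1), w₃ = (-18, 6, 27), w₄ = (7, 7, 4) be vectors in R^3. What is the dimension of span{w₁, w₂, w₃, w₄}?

Form the matrix with w₁, w₂, w₃, w₄ as columns and reduce.
The echelon form has 3 nonzero rows, so the rank is 3.
(With 4 elements in a 3-dimensional space the rank is at most 3.)

dim = 3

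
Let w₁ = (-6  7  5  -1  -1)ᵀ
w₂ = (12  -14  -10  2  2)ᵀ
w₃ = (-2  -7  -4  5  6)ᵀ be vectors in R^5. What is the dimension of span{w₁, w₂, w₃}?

2

Form the matrix with w₁, w₂, w₃ as columns and reduce.
Reduction leaves 2 leading entries, giving rank 2.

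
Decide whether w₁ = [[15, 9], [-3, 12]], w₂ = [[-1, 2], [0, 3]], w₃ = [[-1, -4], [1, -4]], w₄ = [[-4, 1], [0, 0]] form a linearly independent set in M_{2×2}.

Write each element as a coordinate vector in ℝ⁴ using {E₁₁, E₁₂, E₂₁, E₂₂}.
Form the 4×4 matrix with these as columns; its determinant is 0.
A zero determinant means the columns are linearly dependent.
Indeed w₁ + 3w₃ + 3w₄ = 0.

linearly dependent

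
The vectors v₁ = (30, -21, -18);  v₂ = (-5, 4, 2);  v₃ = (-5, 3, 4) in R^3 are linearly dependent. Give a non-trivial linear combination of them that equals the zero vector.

v₁ + 3v₂ + 3v₃ = 0

Row-reduce the matrix with v₁, v₂, v₃ as columns; the null space gives the coefficients.
The free variable yields coefficients (1, 3, 3) (any nonzero multiple also works).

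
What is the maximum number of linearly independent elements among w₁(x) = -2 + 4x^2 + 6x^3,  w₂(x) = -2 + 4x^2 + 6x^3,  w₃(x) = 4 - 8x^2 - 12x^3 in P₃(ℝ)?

1

Use coordinates relative to {1, x, …, x^3}.
Row-reduce the 3×4 matrix with these as rows.
There is 1 pivot column, so rank = 1.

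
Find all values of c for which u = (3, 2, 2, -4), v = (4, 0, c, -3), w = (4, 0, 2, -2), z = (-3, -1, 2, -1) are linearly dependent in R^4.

Dependence holds iff the 4×4 matrix [u v w z] is singular.
The determinant works out to 90 - 30*c.
Solving 90 - 30*c = 0 yields c = 3.

c = 3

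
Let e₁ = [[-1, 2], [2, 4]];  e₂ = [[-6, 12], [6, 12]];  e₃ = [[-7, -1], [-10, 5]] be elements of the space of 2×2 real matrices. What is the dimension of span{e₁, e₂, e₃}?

Pass to coordinate vectors with respect to the basis {E₁₁, E₁₂, E₂₁, E₂₂}.
Apply Gaussian elimination to the matrix whose rows are e₁, e₂, e₃.
Exactly 3 pivots survive; hence the rank is 3.

dim = 3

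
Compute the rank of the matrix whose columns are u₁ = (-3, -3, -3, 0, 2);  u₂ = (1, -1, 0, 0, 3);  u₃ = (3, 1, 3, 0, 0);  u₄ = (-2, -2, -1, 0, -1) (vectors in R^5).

Put the 5×4 matrix [u₁|u₂|u₃|u₄] into echelon form.
Exactly 4 pivots survive; hence the rank is 4.

4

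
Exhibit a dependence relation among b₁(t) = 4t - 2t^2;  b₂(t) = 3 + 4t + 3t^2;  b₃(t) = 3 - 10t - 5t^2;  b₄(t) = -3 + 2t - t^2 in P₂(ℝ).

b₁ - 2b₂ - b₃ - 3b₄ = 0

Pass to coordinate vectors relative to the basis {1, t, t^2}.
Solve the homogeneous system with b₁, b₂, b₃, b₄ as columns by row-reducing the coefficient matrix.
The free variable yields coefficients (1, -2, -1, -3) (any nonzero multiple also works).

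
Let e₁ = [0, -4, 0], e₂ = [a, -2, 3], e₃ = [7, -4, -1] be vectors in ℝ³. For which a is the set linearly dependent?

The vectors are dependent exactly when the determinant of the matrix with rows e₁, e₂, e₃ vanishes.
The determinant works out to -4*a - 84.
This vanishes exactly when a = -21.

a = -21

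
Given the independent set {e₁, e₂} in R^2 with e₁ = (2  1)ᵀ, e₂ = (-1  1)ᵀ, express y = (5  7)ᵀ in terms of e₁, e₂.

Write y = c₁e₁ + c₂e₂ and equate components.
The system has the unique solution (c₁, c₂) = (4, 3).

y = 4e₁ + 3e₂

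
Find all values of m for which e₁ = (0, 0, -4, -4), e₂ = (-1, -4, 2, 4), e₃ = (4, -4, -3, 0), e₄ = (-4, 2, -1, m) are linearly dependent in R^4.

m = -29/10

Dependence holds iff the 4×4 matrix [e₁ e₂ e₃ e₄] is singular.
Cofactor expansion gives det = -80*m - 232.
Solving -80*m - 232 = 0 yields m = -29/10.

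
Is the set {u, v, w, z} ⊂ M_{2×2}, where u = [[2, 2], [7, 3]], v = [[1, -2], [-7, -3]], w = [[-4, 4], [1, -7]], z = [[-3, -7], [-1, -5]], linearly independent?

Write each element as a coordinate vector in ℝ⁴ using {E₁₁, E₁₂, E₂₁, E₂₂}.
Place the vectors as rows of a 4×4 matrix and reduce to echelon form.
The reduction yields 4 nonzero rows, so the rank is 4.
Since rank = 4 (the number of vectors), the set is linearly independent.

linearly independent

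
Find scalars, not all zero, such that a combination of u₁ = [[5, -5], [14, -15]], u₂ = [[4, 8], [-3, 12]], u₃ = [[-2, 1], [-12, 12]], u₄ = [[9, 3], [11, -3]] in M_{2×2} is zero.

Take coordinates with respect to {E₁₁, E₁₂, E₂₁, E₂₂}.
Row-reduce the matrix with u₁, u₂, u₃, u₄ as columns; the null space gives the coefficients.
A generator of the null space is (1, 1, 0, -1).

u₁ + u₂ - u₄ = 0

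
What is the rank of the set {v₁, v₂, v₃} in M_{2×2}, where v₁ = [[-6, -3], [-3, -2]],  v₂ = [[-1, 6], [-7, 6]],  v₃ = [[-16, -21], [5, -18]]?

Represent each element by its coordinate vector in ℝ⁴.
Put the 4×3 matrix [v₁|v₂|v₃] into echelon form.
Exactly 2 pivots survive; hence the rank is 2.

rank 2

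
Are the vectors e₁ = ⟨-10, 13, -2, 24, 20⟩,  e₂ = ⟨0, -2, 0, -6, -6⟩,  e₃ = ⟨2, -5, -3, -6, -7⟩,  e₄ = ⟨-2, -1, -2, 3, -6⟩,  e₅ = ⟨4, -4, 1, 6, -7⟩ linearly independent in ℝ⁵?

The matrix [e₁|e₂|e₃|e₄|e₅] has determinant 0.
A zero determinant means the columns are linearly dependent.

linearly dependent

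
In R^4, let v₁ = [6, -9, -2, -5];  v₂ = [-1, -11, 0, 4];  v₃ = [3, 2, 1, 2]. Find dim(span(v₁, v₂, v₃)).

dim = 3

Form the matrix with v₁, v₂, v₃ as columns and reduce.
There are 3 pivot columns, so rank = 3.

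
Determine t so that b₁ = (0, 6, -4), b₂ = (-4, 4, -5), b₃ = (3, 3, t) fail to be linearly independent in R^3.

t = -1/4

Place the vectors as rows of a 3×3 matrix; dependence ⇔ determinant zero.
The determinant works out to 24*t + 6.
Setting this to zero gives t = -1/4.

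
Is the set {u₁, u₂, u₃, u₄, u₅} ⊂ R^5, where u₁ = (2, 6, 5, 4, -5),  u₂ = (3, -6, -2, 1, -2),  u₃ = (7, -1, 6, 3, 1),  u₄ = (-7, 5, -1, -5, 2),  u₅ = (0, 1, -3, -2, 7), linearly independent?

Place the vectors as rows of a 5×5 matrix and reduce to echelon form.
The reduction yields 5 nonzero rows, so the rank is 5.
Since rank = 5 (the number of vectors), the set is linearly independent.

linearly independent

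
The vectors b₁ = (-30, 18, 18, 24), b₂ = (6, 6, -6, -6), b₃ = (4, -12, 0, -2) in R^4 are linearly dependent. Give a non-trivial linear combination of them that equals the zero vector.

Write the vectors as columns of a matrix and find a nonzero vector in its null space.
One solution (up to scaling) is (1, 3, 3).

b₁ + 3b₂ + 3b₃ = 0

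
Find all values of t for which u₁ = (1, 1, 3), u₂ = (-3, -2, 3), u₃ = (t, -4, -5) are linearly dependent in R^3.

t = -43/9

The vectors are dependent exactly when the determinant of the matrix with rows u₁, u₂, u₃ vanishes.
Expanding, det = 9*t + 43.
Setting this to zero gives t = -43/9.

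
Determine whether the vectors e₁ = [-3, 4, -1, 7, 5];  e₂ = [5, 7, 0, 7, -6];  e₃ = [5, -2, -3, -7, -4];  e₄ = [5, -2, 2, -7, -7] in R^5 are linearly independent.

Place the vectors as rows of a 4×5 matrix and reduce to echelon form.
The reduction yields 4 nonzero rows, so the rank is 4.
Since rank = 4 (the number of vectors), the set is linearly independent.

linearly independent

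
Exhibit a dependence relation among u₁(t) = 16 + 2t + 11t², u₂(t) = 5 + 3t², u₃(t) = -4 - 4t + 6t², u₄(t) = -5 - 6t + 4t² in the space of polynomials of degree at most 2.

Pass to coordinate vectors relative to the basis {1, t, t²}.
Solve the homogeneous system with u₁, u₂, u₃, u₄ as columns by row-reducing the coefficient matrix.
One solution (up to scaling) is (1, -3, -1, 1).

u₁ - 3u₂ - u₃ + u₄ = 0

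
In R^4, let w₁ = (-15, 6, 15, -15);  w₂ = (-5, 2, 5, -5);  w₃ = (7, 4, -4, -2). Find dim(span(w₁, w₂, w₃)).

dim = 2

Apply Gaussian elimination to the matrix whose rows are w₁, w₂, w₃.
Reduction leaves 2 leading entries, giving rank 2.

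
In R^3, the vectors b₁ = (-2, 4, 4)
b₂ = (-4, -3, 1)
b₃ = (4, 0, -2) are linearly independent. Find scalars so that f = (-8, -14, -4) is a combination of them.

f = -2b₁ + 2b₂ - b₃

Since b₁, b₂, b₃ are independent, the coefficients expressing f are uniquely determined by a linear system.
The system has the unique solution (α₁, α₂, α₃) = (-2, 2, -1).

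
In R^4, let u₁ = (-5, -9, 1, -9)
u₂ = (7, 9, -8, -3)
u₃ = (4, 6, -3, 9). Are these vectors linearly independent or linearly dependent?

Place the vectors as rows of a 3×4 matrix and reduce to echelon form.
The reduction yields 3 nonzero rows, so the rank is 3.
Since rank = 3 (the number of vectors), the set is linearly independent.

linearly independent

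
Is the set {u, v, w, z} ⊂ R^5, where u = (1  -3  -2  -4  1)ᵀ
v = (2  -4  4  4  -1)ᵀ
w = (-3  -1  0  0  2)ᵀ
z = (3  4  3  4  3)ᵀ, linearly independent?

Place the vectors as rows of a 4×5 matrix and reduce to echelon form.
The reduction yields 4 nonzero rows, so the rank is 4.
Since rank = 4 (the number of vectors), the set is linearly independent.

linearly independent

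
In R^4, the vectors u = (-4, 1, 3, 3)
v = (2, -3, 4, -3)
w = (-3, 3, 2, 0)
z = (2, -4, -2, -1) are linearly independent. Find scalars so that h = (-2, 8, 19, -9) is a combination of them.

Solve the system with u, v, w, z as columns and h as the right-hand side.
The system has the unique solution (α₁, …, α₄) = (-1, 3, 2, -3).

h = -u + 3v + 2w - 3z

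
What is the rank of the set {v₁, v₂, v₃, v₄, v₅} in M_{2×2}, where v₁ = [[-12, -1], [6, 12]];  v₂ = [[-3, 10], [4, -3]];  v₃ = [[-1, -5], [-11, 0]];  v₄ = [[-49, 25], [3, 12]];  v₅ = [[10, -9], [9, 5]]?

rank 4

Pass to coordinate vectors with respect to the basis {E₁₁, E₁₂, E₂₁, E₂₂}.
Form the matrix with v₁, v₂, v₃, v₄, v₅ as columns and reduce.
The echelon form has 4 nonzero rows, so the rank is 4.
(With 5 elements in a 4-dimensional space the rank is at most 4.)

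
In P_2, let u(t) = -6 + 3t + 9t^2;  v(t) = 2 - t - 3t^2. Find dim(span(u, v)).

dim = 1

Pass to coordinate vectors with respect to the basis {1, t, t^2}.
Put the 3×2 matrix [u|v] into echelon form.
Exactly 1 pivot survives; hence the rank is 1.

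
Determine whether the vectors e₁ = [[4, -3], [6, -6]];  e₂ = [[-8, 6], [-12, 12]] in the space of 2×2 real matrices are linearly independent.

Write each element as a coordinate vector in ℝ⁴ using {E₁₁, E₁₂, E₂₁, E₂₂}.
One vector is a scalar multiple of another, so the set is dependent.

linearly dependent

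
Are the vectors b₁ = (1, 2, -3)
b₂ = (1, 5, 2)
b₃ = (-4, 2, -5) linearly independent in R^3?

Row-reduce the matrix whose columns are b₁, b₂, b₃.
The reduction yields 3 nonzero rows, so the rank is 3.
Since rank = 3 (the number of vectors), the set is linearly independent.

linearly independent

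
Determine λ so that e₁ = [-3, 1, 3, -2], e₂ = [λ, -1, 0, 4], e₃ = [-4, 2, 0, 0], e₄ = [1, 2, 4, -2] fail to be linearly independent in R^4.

The set is linearly dependent precisely when det[e₁; e₂; e₃; e₄] = 0.
Cofactor expansion gives det = 4*λ - 160.
Solving 4*λ - 160 = 0 yields λ = 40.

λ = 40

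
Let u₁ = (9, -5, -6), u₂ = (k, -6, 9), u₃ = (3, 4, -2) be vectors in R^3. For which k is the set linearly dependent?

k = -27/2

Place the vectors as rows of a 3×3 matrix; dependence ⇔ determinant zero.
Cofactor expansion gives det = -34*k - 459.
Solving -34*k - 459 = 0 yields k = -27/2.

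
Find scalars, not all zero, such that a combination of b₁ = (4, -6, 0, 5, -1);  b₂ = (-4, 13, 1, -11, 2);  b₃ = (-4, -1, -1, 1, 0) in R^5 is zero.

Set up α₁b₁ + … + α₃b₃ = 0 and solve the homogeneous system.
One solution (up to scaling) is (2, 1, 1).

2b₁ + b₂ + b₃ = 0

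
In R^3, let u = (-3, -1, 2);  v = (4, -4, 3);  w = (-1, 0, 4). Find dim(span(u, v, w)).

3

Put the 3×3 matrix [u|v|w] into echelon form.
There are 3 pivot columns, so rank = 3.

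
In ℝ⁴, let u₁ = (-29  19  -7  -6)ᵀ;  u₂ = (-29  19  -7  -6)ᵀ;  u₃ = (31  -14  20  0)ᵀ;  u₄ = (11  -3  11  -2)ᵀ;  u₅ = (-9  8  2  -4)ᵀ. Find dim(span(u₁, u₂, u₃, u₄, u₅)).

Row-reduce the 5×4 matrix with these as rows.
There are 2 pivot columns, so rank = 2.
(With 5 elements in a 4-dimensional space the rank is at most 4.)

dim = 2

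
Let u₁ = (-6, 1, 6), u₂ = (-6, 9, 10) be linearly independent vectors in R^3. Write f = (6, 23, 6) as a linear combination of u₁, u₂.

f = -4u₁ + 3u₂

Set up the augmented matrix [u₁ | u₂ | f] and row-reduce.
Row-reducing the augmented matrix gives the unique coefficients (c₁, c₂) = (-4, 3).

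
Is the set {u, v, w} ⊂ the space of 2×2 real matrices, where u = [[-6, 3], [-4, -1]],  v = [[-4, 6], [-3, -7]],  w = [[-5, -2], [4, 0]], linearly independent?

Take coordinates with respect to the standard basis {E₁₁, E₁₂, E₂₁, E₂₂}.
Place the vectors as rows of a 3×4 matrix and reduce to echelon form.
The reduction yields 3 nonzero rows, so the rank is 3.
Since rank = 3 (the number of vectors), the set is linearly independent.

linearly independent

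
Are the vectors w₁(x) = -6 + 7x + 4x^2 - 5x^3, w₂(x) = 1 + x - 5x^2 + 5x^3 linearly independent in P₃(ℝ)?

linearly independent

Take coordinates with respect to the standard basis {1, x, …, x^3}.
Row-reduce the matrix whose columns are w₁, w₂.
The reduction yields 2 nonzero rows, so the rank is 2.
Since rank = 2 (the number of vectors), the set is linearly independent.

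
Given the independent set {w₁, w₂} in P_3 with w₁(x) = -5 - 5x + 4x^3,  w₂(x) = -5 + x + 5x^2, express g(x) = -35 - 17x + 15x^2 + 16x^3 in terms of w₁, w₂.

g = 4w₁ + 3w₂

Work in coordinates with respect to the standard basis {1, x, …, x^3}.
Since w₁, w₂ are independent, the coefficients expressing g are uniquely determined by a linear system.
The system has the unique solution (c₁, c₂) = (4, 3).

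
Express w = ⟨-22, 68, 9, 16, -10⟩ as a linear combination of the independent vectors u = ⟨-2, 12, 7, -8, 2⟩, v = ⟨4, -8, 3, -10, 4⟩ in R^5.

w = 3u - 4v

Set up the augmented matrix [u | v | w] and row-reduce.
Row-reducing the augmented matrix gives the unique coefficients (c₁, c₂) = (3, -4).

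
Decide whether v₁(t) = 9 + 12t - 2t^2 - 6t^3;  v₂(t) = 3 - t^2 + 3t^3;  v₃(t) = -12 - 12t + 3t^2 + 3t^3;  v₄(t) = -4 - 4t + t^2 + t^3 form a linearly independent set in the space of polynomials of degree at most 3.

Write each element as a coordinate vector in ℝ⁴ using {1, t, …, t^3}.
One vector is a scalar multiple of another, so the set is dependent.

linearly dependent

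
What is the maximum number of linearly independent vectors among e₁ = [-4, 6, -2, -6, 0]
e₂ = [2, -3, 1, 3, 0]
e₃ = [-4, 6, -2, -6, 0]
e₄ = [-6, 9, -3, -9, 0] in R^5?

1

Put the 5×4 matrix [e₁|e₂|e₃|e₄] into echelon form.
There is 1 pivot column, so rank = 1.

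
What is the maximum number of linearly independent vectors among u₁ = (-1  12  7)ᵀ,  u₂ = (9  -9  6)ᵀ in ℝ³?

Form the matrix with u₁, u₂ as columns and reduce.
The echelon form has 2 nonzero rows, so the rank is 2.

2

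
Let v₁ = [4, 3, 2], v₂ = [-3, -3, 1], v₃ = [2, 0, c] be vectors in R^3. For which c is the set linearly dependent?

Dependence holds iff the 3×3 matrix [v₁ v₂ v₃] is singular.
The determinant works out to 18 - 3*c.
Solving 18 - 3*c = 0 yields c = 6.

c = 6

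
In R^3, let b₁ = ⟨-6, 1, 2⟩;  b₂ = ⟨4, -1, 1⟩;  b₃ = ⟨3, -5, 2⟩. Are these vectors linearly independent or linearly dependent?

linearly independent

Place the vectors as rows of a 3×3 matrix and reduce to echelon form.
The reduction yields 3 nonzero rows, so the rank is 3.
Since rank = 3 (the number of vectors), the set is linearly independent.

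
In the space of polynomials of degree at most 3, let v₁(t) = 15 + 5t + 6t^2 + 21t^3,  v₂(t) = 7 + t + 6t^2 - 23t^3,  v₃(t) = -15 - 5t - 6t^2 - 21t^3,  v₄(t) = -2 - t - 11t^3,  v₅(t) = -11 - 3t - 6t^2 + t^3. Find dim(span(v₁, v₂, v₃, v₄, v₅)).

Pass to coordinate vectors with respect to the basis {1, t, …, t^3}.
Put the 4×5 matrix [v₁|v₂|v₃|v₄|v₅] into echelon form.
Exactly 2 pivots survive; hence the rank is 2.
(With 5 elements in a 4-dimensional space the rank is at most 4.)

2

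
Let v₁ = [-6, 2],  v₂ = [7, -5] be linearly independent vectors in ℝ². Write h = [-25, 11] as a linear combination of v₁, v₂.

Write h = c₁v₁ + c₂v₂ and equate components.
The system has the unique solution (c₁, c₂) = (3, -1).

h = 3v₁ - v₂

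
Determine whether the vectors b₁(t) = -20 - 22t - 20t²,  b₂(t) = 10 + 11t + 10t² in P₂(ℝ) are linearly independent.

linearly dependent

Write each element as a coordinate vector in ℝ³ using {1, t, t²}.
Place the vectors as rows of a 2×3 matrix and reduce to echelon form.
The reduction yields 1 nonzero row, so the rank is 1.
Since rank 1 < 2, the set is linearly dependent.
Indeed b₁ + 2b₂ = 0.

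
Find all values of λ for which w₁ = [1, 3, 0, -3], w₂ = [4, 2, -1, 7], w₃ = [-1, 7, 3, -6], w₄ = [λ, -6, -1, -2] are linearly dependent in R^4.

λ = -19/7

The set is linearly dependent precisely when det[w₁; w₂; w₃; w₄] = 0.
The determinant works out to 84*λ + 228.
Solving 84*λ + 228 = 0 yields λ = -19/7.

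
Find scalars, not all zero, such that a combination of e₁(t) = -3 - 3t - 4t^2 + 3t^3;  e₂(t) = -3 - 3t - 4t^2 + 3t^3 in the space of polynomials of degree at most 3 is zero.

Take coordinates with respect to {1, t, …, t^3}.
Row-reduce the matrix with e₁, e₂ as columns; the null space gives the coefficients.
A generator of the null space is (1, -1).

e₁ - e₂ = 0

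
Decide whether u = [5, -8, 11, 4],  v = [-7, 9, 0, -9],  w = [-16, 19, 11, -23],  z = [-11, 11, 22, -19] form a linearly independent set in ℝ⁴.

linearly dependent

Place the vectors as rows of a 4×4 matrix and reduce to echelon form.
The reduction yields 2 nonzero rows, so the rank is 2.
Since rank 2 < 4, the set is linearly dependent.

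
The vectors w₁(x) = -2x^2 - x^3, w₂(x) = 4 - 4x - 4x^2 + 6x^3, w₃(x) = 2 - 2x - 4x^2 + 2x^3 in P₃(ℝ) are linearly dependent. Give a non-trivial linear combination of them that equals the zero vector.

Pass to coordinate vectors relative to the basis {1, x, …, x^3}.
Write the vectors as columns of a matrix and find a nonzero vector in its null space.
A generator of the null space is (2, 1, -2).

2w₁ + w₂ - 2w₃ = 0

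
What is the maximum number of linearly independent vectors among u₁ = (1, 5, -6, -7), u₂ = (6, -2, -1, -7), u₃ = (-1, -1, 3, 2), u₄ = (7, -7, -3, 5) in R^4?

Form the matrix with u₁, u₂, u₃, u₄ as columns and reduce.
Reduction leaves 4 leading entries, giving rank 4.

4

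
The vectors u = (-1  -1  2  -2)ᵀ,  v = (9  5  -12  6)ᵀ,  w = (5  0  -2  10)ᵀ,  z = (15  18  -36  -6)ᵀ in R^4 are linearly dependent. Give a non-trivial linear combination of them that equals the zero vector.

Set up α₁u + … + α₄z = 0 and solve the homogeneous system.
A generator of the null space is (3, -3, 3, 1).

3u - 3v + 3w + z = 0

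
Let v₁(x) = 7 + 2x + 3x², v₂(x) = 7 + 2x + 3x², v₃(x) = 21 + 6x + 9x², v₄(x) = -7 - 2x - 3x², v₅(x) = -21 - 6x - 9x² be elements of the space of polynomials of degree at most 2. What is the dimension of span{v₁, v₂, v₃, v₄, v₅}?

dim = 1

Represent each element by its coordinate vector in ℝ³.
Form the matrix with v₁, v₂, v₃, v₄, v₅ as columns and reduce.
Reduction leaves 1 leading entry, giving rank 1.
(With 5 elements in a 3-dimensional space the rank is at most 3.)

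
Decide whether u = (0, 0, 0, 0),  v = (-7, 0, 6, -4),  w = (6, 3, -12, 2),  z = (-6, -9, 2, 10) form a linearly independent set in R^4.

linearly dependent

One of the vectors is the zero vector, so the set is linearly dependent.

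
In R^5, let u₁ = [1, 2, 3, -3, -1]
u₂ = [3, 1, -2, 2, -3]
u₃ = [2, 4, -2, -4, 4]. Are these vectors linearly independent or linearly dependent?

linearly independent

Place the vectors as rows of a 3×5 matrix and reduce to echelon form.
The reduction yields 3 nonzero rows, so the rank is 3.
Since rank = 3 (the number of vectors), the set is linearly independent.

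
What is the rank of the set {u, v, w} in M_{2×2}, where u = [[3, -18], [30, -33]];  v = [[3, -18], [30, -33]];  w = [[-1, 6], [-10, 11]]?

1

Use coordinates relative to {E₁₁, E₁₂, E₂₁, E₂₂}.
Put the 4×3 matrix [u|v|w] into echelon form.
There is 1 pivot column, so rank = 1.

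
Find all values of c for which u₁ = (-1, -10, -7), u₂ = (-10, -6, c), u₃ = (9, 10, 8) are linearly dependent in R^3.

c = -43/8

The set is linearly dependent precisely when det[u₁; u₂; u₃] = 0.
Cofactor expansion gives det = -80*c - 430.
Solving -80*c - 430 = 0 yields c = -43/8.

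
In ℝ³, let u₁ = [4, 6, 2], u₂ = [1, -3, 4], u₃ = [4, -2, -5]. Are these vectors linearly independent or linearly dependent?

linearly independent

Row-reduce the matrix whose columns are u₁, u₂, u₃.
The reduction yields 3 nonzero rows, so the rank is 3.
Since rank = 3 (the number of vectors), the set is linearly independent.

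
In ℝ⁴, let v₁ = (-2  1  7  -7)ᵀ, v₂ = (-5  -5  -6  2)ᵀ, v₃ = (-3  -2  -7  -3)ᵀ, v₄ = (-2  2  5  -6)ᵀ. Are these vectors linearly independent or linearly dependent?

linearly independent

The matrix [v₁|v₂|v₃|v₄] has determinant -476.
A nonzero determinant means the columns are linearly independent.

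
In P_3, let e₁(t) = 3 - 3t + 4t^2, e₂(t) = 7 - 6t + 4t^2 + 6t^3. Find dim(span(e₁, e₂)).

Use coordinates relative to {1, t, …, t^3}.
Put the 4×2 matrix [e₁|e₂] into echelon form.
The echelon form has 2 nonzero rows, so the rank is 2.

2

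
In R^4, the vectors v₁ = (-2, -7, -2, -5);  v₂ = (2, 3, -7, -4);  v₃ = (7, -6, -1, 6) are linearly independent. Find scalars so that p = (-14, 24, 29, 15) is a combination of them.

p = -3v₁ - 3v₂ - 2v₃

Since v₁, v₂, v₃ are independent, the coefficients expressing p are uniquely determined by a linear system.
Row-reducing the augmented matrix gives the unique coefficients (c₁, c₂, c₃) = (-3, -3, -2).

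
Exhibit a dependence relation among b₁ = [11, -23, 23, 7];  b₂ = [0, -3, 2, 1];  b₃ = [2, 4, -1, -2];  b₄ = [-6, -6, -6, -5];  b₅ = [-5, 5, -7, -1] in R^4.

b₁ + 2b₃ + 3b₅ = 0

Set up α₁b₁ + … + α₅b₅ = 0 and solve the homogeneous system.
A generator of the null space is (1, 0, 2, 0, 3).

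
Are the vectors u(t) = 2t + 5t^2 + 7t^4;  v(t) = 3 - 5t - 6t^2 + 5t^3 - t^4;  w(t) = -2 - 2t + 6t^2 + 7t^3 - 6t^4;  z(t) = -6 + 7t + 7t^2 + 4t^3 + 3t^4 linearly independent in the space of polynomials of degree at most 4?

linearly independent

Take coordinates with respect to the standard basis {1, t, …, t^4}.
Row-reduce the matrix whose columns are u, v, w, z.
The reduction yields 4 nonzero rows, so the rank is 4.
Since rank = 4 (the number of vectors), the set is linearly independent.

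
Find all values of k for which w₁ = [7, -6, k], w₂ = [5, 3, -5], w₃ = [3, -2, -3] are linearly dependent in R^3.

k = -7

The vectors are dependent exactly when the determinant of the matrix with rows w₁, w₂, w₃ vanishes.
The determinant works out to -19*k - 133.
Setting this to zero gives k = -7.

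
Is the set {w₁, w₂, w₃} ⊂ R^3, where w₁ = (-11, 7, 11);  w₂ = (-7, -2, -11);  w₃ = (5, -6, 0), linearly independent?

linearly independent

The matrix [w₁|w₂|w₃] has determinant 913.
A nonzero determinant means the columns are linearly independent.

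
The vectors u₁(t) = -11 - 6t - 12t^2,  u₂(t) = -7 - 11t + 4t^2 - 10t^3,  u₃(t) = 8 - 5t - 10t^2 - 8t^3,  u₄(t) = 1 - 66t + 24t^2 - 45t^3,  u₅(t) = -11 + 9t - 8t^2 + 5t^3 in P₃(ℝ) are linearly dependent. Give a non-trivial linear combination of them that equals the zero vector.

Write each element as a vector in ℝ⁴ using {1, t, …, t^3}.
Row-reduce the matrix with u₁, u₂, u₃, u₄, u₅ as columns; the null space gives the coefficients.
One solution (up to scaling) is (1, 3, 0, -1, -3).

u₁ + 3u₂ - u₄ - 3u₅ = 0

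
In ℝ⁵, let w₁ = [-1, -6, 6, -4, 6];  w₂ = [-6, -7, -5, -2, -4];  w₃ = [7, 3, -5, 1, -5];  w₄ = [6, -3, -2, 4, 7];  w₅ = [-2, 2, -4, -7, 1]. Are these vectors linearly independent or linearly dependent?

Row-reduce the matrix whose columns are w₁, w₂, w₃, w₄, w₅.
The reduction yields 5 nonzero rows, so the rank is 5.
Since rank = 5 (the number of vectors), the set is linearly independent.

linearly independent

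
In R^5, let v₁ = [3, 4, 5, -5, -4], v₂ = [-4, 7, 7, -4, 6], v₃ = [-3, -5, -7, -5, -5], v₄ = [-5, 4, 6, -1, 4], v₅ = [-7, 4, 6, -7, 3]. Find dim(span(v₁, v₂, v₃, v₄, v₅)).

5

Row-reduce the 5×5 matrix with these as rows.
The echelon form has 5 nonzero rows, so the rank is 5.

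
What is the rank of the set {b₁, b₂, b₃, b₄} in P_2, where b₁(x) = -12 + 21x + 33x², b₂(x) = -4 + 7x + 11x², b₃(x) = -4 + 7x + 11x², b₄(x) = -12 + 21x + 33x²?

rank 1

Pass to coordinate vectors with respect to the basis {1, x, x²}.
Form the matrix with b₁, b₂, b₃, b₄ as columns and reduce.
There is 1 pivot column, so rank = 1.
(With 4 elements in a 3-dimensional space the rank is at most 3.)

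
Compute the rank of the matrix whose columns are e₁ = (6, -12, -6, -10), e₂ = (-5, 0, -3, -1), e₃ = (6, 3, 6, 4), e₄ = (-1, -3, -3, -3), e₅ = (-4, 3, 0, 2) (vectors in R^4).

Row-reduce the 5×4 matrix with these as rows.
There are 2 pivot columns, so rank = 2.
(With 5 elements in a 4-dimensional space the rank is at most 4.)

2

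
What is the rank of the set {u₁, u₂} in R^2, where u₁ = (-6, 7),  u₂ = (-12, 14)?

Apply Gaussian elimination to the matrix whose rows are u₁, u₂.
The echelon form has 1 nonzero row, so the rank is 1.

rank 1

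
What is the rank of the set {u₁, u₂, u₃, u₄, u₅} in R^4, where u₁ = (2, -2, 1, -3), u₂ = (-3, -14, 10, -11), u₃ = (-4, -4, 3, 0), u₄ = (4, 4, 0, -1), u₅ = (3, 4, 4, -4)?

Apply Gaussian elimination to the matrix whose rows are u₁, u₂, u₃, u₄, u₅.
Reduction leaves 4 leading entries, giving rank 4.
(With 5 elements in a 4-dimensional space the rank is at most 4.)

4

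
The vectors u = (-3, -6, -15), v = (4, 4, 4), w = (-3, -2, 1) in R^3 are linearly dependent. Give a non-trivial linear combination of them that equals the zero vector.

Set up α₁u + … + α₃w = 0 and solve the homogeneous system.
One solution (up to scaling) is (1, 3, 3).

u + 3v + 3w = 0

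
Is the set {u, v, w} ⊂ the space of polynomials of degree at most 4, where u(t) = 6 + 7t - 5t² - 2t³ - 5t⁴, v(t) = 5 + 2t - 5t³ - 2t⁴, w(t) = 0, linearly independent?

Take coordinates with respect to the standard basis {1, t, …, t⁴}.
One of the vectors is the zero vector, so the set is linearly dependent.

linearly dependent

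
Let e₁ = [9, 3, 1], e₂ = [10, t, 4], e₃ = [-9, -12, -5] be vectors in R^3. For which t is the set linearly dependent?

Place the vectors as rows of a 3×3 matrix; dependence ⇔ determinant zero.
Cofactor expansion gives det = 354 - 36*t.
Setting this to zero gives t = 59/6.

t = 59/6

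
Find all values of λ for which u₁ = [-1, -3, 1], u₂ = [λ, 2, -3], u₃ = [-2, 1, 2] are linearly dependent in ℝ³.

Dependence holds iff the 3×3 matrix [u₁ u₂ u₃] is singular.
Expanding, det = 7*λ - 21.
Setting this to zero gives λ = 3.

λ = 3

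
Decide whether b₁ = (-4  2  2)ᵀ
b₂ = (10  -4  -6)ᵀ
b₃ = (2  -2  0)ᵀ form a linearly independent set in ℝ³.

The matrix [b₁|b₂|b₃] has determinant 0.
A zero determinant means the columns are linearly dependent.

linearly dependent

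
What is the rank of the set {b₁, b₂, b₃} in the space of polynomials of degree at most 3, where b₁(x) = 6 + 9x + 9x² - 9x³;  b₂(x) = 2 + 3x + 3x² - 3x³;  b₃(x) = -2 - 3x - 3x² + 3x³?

rank 1

Use coordinates relative to {1, x, …, x³}.
Put the 4×3 matrix [b₁|b₂|b₃] into echelon form.
Exactly 1 pivot survives; hence the rank is 1.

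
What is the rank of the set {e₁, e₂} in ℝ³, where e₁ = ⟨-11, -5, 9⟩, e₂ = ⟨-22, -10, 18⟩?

Put the 3×2 matrix [e₁|e₂] into echelon form.
Reduction leaves 1 leading entry, giving rank 1.

1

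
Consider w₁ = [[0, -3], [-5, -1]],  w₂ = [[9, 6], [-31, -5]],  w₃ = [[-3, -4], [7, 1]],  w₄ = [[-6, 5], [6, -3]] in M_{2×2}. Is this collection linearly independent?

linearly dependent

Write each element as a coordinate vector in ℝ⁴ using {E₁₁, E₁₂, E₂₁, E₂₂}.
Place the vectors as rows of a 4×4 matrix and reduce to echelon form.
The reduction yields 3 nonzero rows, so the rank is 3.
Since rank 3 < 4, the set is linearly dependent.
Indeed 2w₁ - w₂ - 3w₃ = 0.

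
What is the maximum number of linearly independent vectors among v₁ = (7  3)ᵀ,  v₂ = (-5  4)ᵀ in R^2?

Form the matrix with v₁, v₂ as columns and reduce.
There are 2 pivot columns, so rank = 2.

2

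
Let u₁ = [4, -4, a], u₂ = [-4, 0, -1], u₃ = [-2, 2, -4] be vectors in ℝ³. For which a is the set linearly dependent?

a = 8

Place the vectors as rows of a 3×3 matrix; dependence ⇔ determinant zero.
The determinant works out to 64 - 8*a.
Setting this to zero gives a = 8.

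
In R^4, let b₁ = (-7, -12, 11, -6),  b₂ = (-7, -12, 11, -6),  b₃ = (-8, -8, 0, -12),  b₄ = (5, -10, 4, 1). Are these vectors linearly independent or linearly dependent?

Two of the vectors are equal, giving an immediate dependence.

linearly dependent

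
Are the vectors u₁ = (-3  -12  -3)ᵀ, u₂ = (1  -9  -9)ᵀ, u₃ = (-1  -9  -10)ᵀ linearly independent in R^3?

linearly independent

Form the 3×3 matrix with these as columns; its determinant is -201.
A nonzero determinant means the columns are linearly independent.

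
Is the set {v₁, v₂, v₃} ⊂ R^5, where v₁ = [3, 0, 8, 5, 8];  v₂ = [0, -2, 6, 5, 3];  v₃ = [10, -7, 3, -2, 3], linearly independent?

Place the vectors as rows of a 3×5 matrix and reduce to echelon form.
The reduction yields 3 nonzero rows, so the rank is 3.
Since rank = 3 (the number of vectors), the set is linearly independent.

linearly independent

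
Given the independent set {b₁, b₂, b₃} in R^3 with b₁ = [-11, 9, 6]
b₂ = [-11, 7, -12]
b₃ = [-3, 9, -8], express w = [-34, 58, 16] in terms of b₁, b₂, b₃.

w = 4b₁ - 2b₂ + 4b₃

Write w = c₁b₁ + … + c₃b₃ and equate components.
Back-substitution yields (c₁, c₂, c₃) = (4, -2, 4).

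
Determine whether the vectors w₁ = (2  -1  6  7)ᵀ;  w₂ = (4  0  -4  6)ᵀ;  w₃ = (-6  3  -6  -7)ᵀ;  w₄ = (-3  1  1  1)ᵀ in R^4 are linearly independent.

The matrix [w₁|w₂|w₃|w₄] has determinant 120.
A nonzero determinant means the columns are linearly independent.

linearly independent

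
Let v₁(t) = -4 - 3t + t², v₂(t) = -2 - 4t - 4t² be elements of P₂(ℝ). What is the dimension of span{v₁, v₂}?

Use coordinates relative to {1, t, t²}.
Row-reduce the 2×3 matrix with these as rows.
Reduction leaves 2 leading entries, giving rank 2.

2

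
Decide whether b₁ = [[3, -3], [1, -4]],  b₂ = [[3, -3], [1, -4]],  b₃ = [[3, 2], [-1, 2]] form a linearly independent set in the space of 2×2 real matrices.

Write each element as a coordinate vector in ℝ⁴ using {E₁₁, E₁₂, E₂₁, E₂₂}.
Two of the vectors are equal, giving an immediate dependence.

linearly dependent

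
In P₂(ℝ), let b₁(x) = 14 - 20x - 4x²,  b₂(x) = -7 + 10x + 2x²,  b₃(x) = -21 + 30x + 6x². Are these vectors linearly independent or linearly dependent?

linearly dependent

Write each element as a coordinate vector in ℝ³ using {1, x, x²}.
One vector is a scalar multiple of another, so the set is dependent.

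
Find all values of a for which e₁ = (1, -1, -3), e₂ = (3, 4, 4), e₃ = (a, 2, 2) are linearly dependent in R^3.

a = 3/2

Place the vectors as rows of a 3×3 matrix; dependence ⇔ determinant zero.
Expanding, det = 8*a - 12.
This vanishes exactly when a = 3/2.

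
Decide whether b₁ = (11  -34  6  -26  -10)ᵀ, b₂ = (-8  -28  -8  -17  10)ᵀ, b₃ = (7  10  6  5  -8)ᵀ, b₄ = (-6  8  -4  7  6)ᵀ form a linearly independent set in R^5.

Place the vectors as rows of a 4×5 matrix and reduce to echelon form.
The reduction yields 2 nonzero rows, so the rank is 2.
Since rank 2 < 4, the set is linearly dependent.

linearly dependent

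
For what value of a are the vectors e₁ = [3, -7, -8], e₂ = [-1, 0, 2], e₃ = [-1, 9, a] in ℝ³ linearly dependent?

Dependence holds iff the 3×3 matrix [e₁ e₂ e₃] is singular.
Expanding, det = 32 - 7*a.
Solving 32 - 7*a = 0 yields a = 32/7.

a = 32/7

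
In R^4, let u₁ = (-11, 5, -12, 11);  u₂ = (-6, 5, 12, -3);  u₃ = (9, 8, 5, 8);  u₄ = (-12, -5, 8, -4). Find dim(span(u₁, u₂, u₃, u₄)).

Row-reduce the 4×4 matrix with these as rows.
The echelon form has 4 nonzero rows, so the rank is 4.

dim = 4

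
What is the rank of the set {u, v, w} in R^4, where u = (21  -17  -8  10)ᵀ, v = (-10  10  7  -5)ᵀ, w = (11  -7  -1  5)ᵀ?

Apply Gaussian elimination to the matrix whose rows are u, v, w.
Exactly 2 pivots survive; hence the rank is 2.

rank 2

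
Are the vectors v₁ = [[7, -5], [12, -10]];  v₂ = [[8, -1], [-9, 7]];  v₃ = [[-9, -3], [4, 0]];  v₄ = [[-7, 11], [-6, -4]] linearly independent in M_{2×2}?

Take coordinates with respect to the standard basis {E₁₁, E₁₂, E₂₁, E₂₂}.
Place the vectors as rows of a 4×4 matrix and reduce to echelon form.
The reduction yields 4 nonzero rows, so the rank is 4.
Since rank = 4 (the number of vectors), the set is linearly independent.

linearly independent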